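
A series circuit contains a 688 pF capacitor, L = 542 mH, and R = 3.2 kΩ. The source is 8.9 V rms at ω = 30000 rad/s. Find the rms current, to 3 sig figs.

X_L = ωL = 16300 Ω
X_C = 1/(ωC) = 48400 Ω
Net reactance X = X_L − X_C = -32200 Ω
Z = 3200 − j32200 Ω
|Z| = √(3200² + 32200²) = 32300 Ω
I = V/|Z| = 8.9/32300 = 275 μA

275 μA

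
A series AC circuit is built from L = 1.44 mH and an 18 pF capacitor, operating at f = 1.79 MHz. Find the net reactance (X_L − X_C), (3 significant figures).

ω = 2πf = 1.125e+07 rad/s
X_L = ωL = 16200 Ω
X_C = 1/(ωC) = 4940 Ω
X = 16200 − 4940 = 11300 Ω

11300 Ω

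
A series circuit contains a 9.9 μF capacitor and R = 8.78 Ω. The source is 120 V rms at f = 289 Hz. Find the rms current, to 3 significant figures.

2.13 A

ω = 2πf = 1816 rad/s
X_C = 1/(ωC) = 55.6 Ω
Z = 8.78 − j55.6 Ω
|Z| = √(8.78² + 55.6²) = 56.3 Ω
I = V/|Z| = 120/56.3 = 2.13 A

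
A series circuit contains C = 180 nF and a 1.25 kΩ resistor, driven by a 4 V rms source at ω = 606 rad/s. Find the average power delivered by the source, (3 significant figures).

X_C = 1/(ωC) = 9170 Ω
Z = 1250 − j9170 Ω
|Z| = √(1250² + 9170²) = 9250 Ω
∠Z = arctan(-9170/1250) = -82.2°
I = V/|Z| = 432 μA
P = VI cos φ = 4 × 0.000432 × cos(-82.2°) = 234 μW

234 μW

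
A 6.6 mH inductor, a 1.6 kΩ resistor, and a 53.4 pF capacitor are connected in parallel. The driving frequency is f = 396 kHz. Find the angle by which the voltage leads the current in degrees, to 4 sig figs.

-6.569°

ω = 2πf = 2.488e+06 rad/s
X_L = ωL = 16420 Ω
X_C = 1/(ωC) = 7526 Ω
Parallel: admittances add. Y = 1/R + 1/(jωL) + jωC
Y = (0.0006250 + j7.197e-05) S
|Y| = 0.0006291 S → |Z| = 1/|Y| = 1589 Ω, ∠Z = −∠Y = -6.569°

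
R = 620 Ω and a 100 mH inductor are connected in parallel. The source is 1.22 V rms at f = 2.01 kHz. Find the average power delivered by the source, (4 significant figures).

2.401 mW

ω = 2πf = 12630 rad/s
X_L = ωL = 1263 Ω
Parallel: admittances add. Y = 1/R + 1/(jωL)
Y = (0.001613 − j0.0007918) S
|Y| = 0.001797 S → |Z| = 1/|Y| = 556.6 Ω, ∠Z = −∠Y = 26.15°
I = V/|Z| = 2.192 mA
P = VI cos φ = 1.22 × 0.002192 × cos(26.15°) = 2.401 mW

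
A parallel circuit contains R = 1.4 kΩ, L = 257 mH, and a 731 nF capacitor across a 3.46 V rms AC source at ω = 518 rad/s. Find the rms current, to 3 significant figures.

X_L = ωL = 133 Ω
X_C = 1/(ωC) = 2640 Ω
Parallel: admittances add. Y = 1/R + 1/(jωL) + jωC
Y = (0.000714 − j0.00713) S
|Y| = 0.00717 S → |Z| = 1/|Y| = 139 Ω, ∠Z = −∠Y = 84.3°
I = V/|Z| = 3.46/139 = 24.8 mA

24.8 mA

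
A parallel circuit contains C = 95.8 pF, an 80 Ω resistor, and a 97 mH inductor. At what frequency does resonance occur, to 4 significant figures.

52.21 kHz

ω₀ = 1/√(LC) = 1/√(0.097 × 9.58e-11) = 328000 rad/s
f₀ = ω₀/(2π) = 52.21 kHz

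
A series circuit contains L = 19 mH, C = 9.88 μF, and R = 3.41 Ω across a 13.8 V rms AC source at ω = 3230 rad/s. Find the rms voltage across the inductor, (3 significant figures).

28.0 V

X_L = ωL = 61.4 Ω
X_C = 1/(ωC) = 31.3 Ω
Net reactance X = X_L − X_C = 30.0 Ω
Z = 3.41 + j30.0 Ω
|Z| = √(3.41² + 30.0²) = 30.2 Ω
I = V/|Z| = 457 mA
V_L = I·|Z_L| = 0.457 × 61.4 = 28.0 V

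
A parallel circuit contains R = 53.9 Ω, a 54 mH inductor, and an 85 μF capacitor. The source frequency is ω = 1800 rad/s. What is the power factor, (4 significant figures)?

0.1289

X_L = ωL = 97.20 Ω
X_C = 1/(ωC) = 6.536 Ω
Parallel: admittances add. Y = 1/R + 1/(jωL) + jωC
Y = (0.01855 + j0.1427) S
|Y| = 0.1439 S → |Z| = 1/|Y| = 6.949 Ω, ∠Z = −∠Y = -82.59°
cos φ = cos(-82.59°) = 0.1289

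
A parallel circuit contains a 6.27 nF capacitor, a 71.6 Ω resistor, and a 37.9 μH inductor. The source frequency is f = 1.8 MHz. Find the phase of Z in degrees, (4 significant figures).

ω = 2πf = 1.131e+07 rad/s
X_L = ωL = 428.6 Ω
X_C = 1/(ωC) = 14.10 Ω
Parallel: admittances add. Y = 1/R + 1/(jωL) + jωC
Y = (0.01397 + j0.06858) S
|Y| = 0.06999 S → |Z| = 1/|Y| = 14.29 Ω, ∠Z = −∠Y = -78.49°

-78.49°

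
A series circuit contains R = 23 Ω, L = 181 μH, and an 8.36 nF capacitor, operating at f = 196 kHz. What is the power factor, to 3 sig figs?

ω = 2πf = 1.232e+06 rad/s
X_L = ωL = 223 Ω
X_C = 1/(ωC) = 97.1 Ω
Net reactance X = X_L − X_C = 126 Ω
Z = 23.0 + j126 Ω
|Z| = √(23.0² + 126²) = 128 Ω
∠Z = arctan(126/23.0) = 79.6°
cos φ = cos(79.6°) = 0.180

0.180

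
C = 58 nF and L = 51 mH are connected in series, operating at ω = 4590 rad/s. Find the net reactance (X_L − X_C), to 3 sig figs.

-3520 Ω

X_L = ωL = 234 Ω
X_C = 1/(ωC) = 3760 Ω
X = 234 − 3760 = -3520 Ω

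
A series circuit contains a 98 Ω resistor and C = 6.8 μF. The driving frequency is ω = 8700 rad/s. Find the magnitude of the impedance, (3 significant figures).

X_C = 1/(ωC) = 16.9 Ω
Z = 98.0 − j16.9 Ω
|Z| = √(98.0² + 16.9²) = 99.4 Ω

99.4 Ω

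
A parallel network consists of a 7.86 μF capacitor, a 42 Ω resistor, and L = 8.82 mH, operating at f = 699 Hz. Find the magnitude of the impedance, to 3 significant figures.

39.4 Ω

ω = 2πf = 4392 rad/s
X_L = ωL = 38.7 Ω
X_C = 1/(ωC) = 29.0 Ω
Parallel: admittances add. Y = 1/R + 1/(jωL) + jωC
Y = (0.0238 + j0.00871) S
|Y| = 0.0254 S → |Z| = 1/|Y| = 39.4 Ω, ∠Z = −∠Y = -20.1°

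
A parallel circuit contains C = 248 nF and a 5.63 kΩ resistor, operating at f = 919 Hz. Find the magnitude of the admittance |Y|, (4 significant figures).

ω = 2πf = 5774 rad/s
X_C = 1/(ωC) = 698.3 Ω
Parallel: admittances add. Y = 1/R + jωC
Y = (0.0001776 + j0.001432) S
|Y| = 0.001443 S → |Z| = 1/|Y| = 693.0 Ω, ∠Z = −∠Y = -82.93°

1.443 mS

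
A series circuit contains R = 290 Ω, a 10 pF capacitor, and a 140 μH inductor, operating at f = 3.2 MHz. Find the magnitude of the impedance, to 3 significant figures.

ω = 2πf = 2.011e+07 rad/s
X_L = ωL = 2810 Ω
X_C = 1/(ωC) = 4970 Ω
Net reactance X = X_L − X_C = -2160 Ω
Z = 290 − j2160 Ω
|Z| = √(290² + 2160²) = 2180 Ω

2180 Ω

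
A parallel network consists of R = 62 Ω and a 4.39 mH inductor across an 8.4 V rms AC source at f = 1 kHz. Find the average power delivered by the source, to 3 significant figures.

ω = 2πf = 6283 rad/s
X_L = ωL = 27.6 Ω
Parallel: admittances add. Y = 1/R + 1/(jωL)
Y = (0.0161 − j0.0363) S
|Y| = 0.0397 S → |Z| = 1/|Y| = 25.2 Ω, ∠Z = −∠Y = 66.0°
I = V/|Z| = 333 mA
P = VI cos φ = 8.4 × 0.333 × cos(66.0°) = 1.14 W

1.14 W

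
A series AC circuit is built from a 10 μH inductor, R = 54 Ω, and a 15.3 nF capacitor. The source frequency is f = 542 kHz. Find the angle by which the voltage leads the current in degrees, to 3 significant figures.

ω = 2πf = 3.405e+06 rad/s
X_L = ωL = 34.1 Ω
X_C = 1/(ωC) = 19.2 Ω
Net reactance X = X_L − X_C = 14.9 Ω
Z = 54.0 + j14.9 Ω
|Z| = √(54.0² + 14.9²) = 56.0 Ω
∠Z = arctan(14.9/54.0) = 15.4°

15.4°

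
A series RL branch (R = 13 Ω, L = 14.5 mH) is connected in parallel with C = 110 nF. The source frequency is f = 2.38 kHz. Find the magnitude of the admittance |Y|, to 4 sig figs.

2.963 mS

ω = 2πf = 14950 rad/s
X_L = ωL = 216.8 Ω
X_C = 1/(ωC) = 607.9 Ω
Branch 1 (R+jX_L): Z₁ = 13.00 + j216.8 Ω, |Z₁| = 217.2 Ω
Branch 2 (−jX_C): Z₂ = −j607.9 Ω
Parallel: Z = Z₁Z₂/(Z₁+Z₂), |Z| = 337.5 Ω, ∠Z = 84.67°
|Y| = 1/|Z| = 2.963 mS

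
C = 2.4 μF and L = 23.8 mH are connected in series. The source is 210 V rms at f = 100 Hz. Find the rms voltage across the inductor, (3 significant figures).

ω = 2πf = 628.3 rad/s
X_L = ωL = 15.0 Ω
X_C = 1/(ωC) = 663 Ω
Net reactance X = X_L − X_C = -648 Ω
Z = − j648 Ω
|Z| = √(0² + 648²) = 648 Ω
I = V/|Z| = 324 mA
V_L = I·|Z_L| = 0.324 × 15.0 = 4.84 V

4.84 V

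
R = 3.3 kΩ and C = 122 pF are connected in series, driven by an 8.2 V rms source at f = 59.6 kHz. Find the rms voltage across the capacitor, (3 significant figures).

ω = 2πf = 374500 rad/s
X_C = 1/(ωC) = 21900 Ω
Z = 3300 − j21900 Ω
|Z| = √(3300² + 21900²) = 22100 Ω
I = V/|Z| = 370 μA
V_C = I·|Z_C| = 0.000370 × 21900 = 8.11 V

8.11 V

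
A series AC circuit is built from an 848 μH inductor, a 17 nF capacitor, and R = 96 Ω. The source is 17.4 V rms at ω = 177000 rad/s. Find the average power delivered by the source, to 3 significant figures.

685 mW

X_L = ωL = 150 Ω
X_C = 1/(ωC) = 332 Ω
Net reactance X = X_L − X_C = -182 Ω
Z = 96.0 − j182 Ω
|Z| = √(96.0² + 182²) = 206 Ω
∠Z = arctan(-182/96.0) = -62.2°
I = V/|Z| = 84.5 mA
P = VI cos φ = 17.4 × 0.0845 × cos(-62.2°) = 685 mW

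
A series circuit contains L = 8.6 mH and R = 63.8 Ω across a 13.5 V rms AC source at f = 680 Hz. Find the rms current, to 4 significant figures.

183.4 mA

ω = 2πf = 4273 rad/s
X_L = ωL = 36.74 Ω
Z = 63.80 + j36.74 Ω
|Z| = √(63.80² + 36.74²) = 73.62 Ω
I = V/|Z| = 13.5/73.62 = 183.4 mA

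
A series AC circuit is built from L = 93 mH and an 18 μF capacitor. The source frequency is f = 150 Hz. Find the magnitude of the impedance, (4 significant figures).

ω = 2πf = 942.5 rad/s
X_L = ωL = 87.65 Ω
X_C = 1/(ωC) = 58.95 Ω
Net reactance X = X_L − X_C = 28.70 Ω
Z = j28.70 Ω
|Z| = √(0² + 28.70²) = 28.70 Ω

28.70 Ω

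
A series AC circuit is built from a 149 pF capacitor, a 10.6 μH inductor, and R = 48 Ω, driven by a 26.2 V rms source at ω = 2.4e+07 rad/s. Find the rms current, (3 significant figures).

X_L = ωL = 254 Ω
X_C = 1/(ωC) = 280 Ω
Net reactance X = X_L − X_C = -25.2 Ω
Z = 48.0 − j25.2 Ω
|Z| = √(48.0² + 25.2²) = 54.2 Ω
I = V/|Z| = 26.2/54.2 = 483 mA

483 mA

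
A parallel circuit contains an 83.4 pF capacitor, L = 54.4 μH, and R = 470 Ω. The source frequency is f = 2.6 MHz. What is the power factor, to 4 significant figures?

0.9938

ω = 2πf = 1.634e+07 rad/s
X_L = ωL = 888.7 Ω
X_C = 1/(ωC) = 734.0 Ω
Parallel: admittances add. Y = 1/R + 1/(jωL) + jωC
Y = (0.002128 + j0.0002372) S
|Y| = 0.002141 S → |Z| = 1/|Y| = 467.1 Ω, ∠Z = −∠Y = -6.361°
cos φ = cos(-6.361°) = 0.9938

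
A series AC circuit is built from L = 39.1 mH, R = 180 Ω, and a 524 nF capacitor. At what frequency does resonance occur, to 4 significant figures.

1.112 kHz

ω₀ = 1/√(LC) = 1/√(0.0391 × 5.24e-07) = 6986 rad/s
f₀ = ω₀/(2π) = 1.112 kHz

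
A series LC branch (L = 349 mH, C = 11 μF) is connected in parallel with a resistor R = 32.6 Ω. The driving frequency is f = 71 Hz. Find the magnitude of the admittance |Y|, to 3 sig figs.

37.1 mS

ω = 2πf = 446.1 rad/s
X_L = ωL = 156 Ω
X_C = 1/(ωC) = 204 Ω
Branch 1: Z₁ = R = 32.6 Ω
Branch 2 (series LC): Z₂ = j(X_L − X_C) = −j48.1 Ω
Parallel: Z = Z₁Z₂/(Z₁+Z₂), |Z| = 27.0 Ω, ∠Z = -34.1°
|Y| = 1/|Z| = 37.1 mS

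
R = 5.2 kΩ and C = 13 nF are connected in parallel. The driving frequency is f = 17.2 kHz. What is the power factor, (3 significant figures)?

0.136

ω = 2πf = 108100 rad/s
X_C = 1/(ωC) = 712 Ω
Parallel: admittances add. Y = 1/R + jωC
Y = (0.000192 + j0.00140) S
|Y| = 0.00142 S → |Z| = 1/|Y| = 705 Ω, ∠Z = −∠Y = -82.2°
cos φ = cos(-82.2°) = 0.136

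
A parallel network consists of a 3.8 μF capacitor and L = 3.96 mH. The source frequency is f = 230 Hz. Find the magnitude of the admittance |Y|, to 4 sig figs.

169.3 mS

ω = 2πf = 1445 rad/s
X_L = ωL = 5.723 Ω
X_C = 1/(ωC) = 182.1 Ω
Parallel: admittances add. Y = 1/(jωL) + jωC
Y = (0 − j0.1693) S
|Y| = 0.1693 S → |Z| = 1/|Y| = 5.908 Ω, ∠Z = −∠Y = 90.00°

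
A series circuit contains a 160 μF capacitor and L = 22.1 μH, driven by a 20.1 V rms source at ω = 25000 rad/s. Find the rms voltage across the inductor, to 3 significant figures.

36.7 V

X_L = ωL = 0.552 Ω
X_C = 1/(ωC) = 0.250 Ω
Net reactance X = X_L − X_C = 0.302 Ω
Z = j0.302 Ω
|Z| = √(0² + 0.302²) = 0.302 Ω
I = V/|Z| = 66.4 A
V_L = I·|Z_L| = 66.4 × 0.552 = 36.7 V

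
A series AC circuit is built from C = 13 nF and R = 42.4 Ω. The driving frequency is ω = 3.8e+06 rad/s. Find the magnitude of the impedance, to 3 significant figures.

47.0 Ω

X_C = 1/(ωC) = 20.2 Ω
Z = 42.4 − j20.2 Ω
|Z| = √(42.4² + 20.2²) = 47.0 Ω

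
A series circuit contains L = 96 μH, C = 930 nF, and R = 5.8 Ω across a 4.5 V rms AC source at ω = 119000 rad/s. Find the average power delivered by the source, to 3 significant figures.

X_L = ωL = 11.4 Ω
X_C = 1/(ωC) = 9.04 Ω
Net reactance X = X_L − X_C = 2.39 Ω
Z = 5.80 + j2.39 Ω
|Z| = √(5.80² + 2.39²) = 6.27 Ω
∠Z = arctan(2.39/5.80) = 22.4°
I = V/|Z| = 717 mA
P = VI cos φ = 4.5 × 0.717 × cos(22.4°) = 2.99 W

2.99 W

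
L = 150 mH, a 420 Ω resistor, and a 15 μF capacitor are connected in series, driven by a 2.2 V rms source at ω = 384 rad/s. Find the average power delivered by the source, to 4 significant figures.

X_L = ωL = 57.60 Ω
X_C = 1/(ωC) = 173.6 Ω
Net reactance X = X_L − X_C = -116.0 Ω
Z = 420.0 − j116.0 Ω
|Z| = √(420.0² + 116.0²) = 435.7 Ω
∠Z = arctan(-116.0/420.0) = -15.44°
I = V/|Z| = 5.049 mA
P = VI cos φ = 2.2 × 0.005049 × cos(-15.44°) = 10.71 mW

10.71 mW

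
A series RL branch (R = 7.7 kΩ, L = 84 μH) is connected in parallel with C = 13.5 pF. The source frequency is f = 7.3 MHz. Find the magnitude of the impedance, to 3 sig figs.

ω = 2πf = 4.587e+07 rad/s
X_L = ωL = 3850 Ω
X_C = 1/(ωC) = 1610 Ω
Branch 1 (R+jX_L): Z₁ = 7700 + j3850 Ω, |Z₁| = 8610 Ω
Branch 2 (−jX_C): Z₂ = −j1610 Ω
Parallel: Z = Z₁Z₂/(Z₁+Z₂), |Z| = 1730 Ω, ∠Z = -79.6°

1730 Ω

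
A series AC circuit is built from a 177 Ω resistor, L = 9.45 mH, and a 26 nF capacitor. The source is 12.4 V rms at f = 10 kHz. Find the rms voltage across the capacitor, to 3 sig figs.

ω = 2πf = 62830 rad/s
X_L = ωL = 594 Ω
X_C = 1/(ωC) = 612 Ω
Net reactance X = X_L − X_C = -18.4 Ω
Z = 177 − j18.4 Ω
|Z| = √(177² + 18.4²) = 178 Ω
I = V/|Z| = 69.7 mA
V_C = I·|Z_C| = 0.0697 × 612 = 42.7 V

42.7 V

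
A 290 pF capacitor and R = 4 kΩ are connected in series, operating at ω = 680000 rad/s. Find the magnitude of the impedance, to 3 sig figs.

6460 Ω

X_C = 1/(ωC) = 5070 Ω
Z = 4000 − j5070 Ω
|Z| = √(4000² + 5070²) = 6460 Ω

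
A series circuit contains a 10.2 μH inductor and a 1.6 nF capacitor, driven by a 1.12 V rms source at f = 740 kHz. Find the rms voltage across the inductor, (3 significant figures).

0.611 V

ω = 2πf = 4.65e+06 rad/s
X_L = ωL = 47.4 Ω
X_C = 1/(ωC) = 134 Ω
Net reactance X = X_L − X_C = -87.0 Ω
Z = − j87.0 Ω
|Z| = √(0² + 87.0²) = 87.0 Ω
I = V/|Z| = 12.9 mA
V_L = I·|Z_L| = 0.0129 × 47.4 = 0.611 V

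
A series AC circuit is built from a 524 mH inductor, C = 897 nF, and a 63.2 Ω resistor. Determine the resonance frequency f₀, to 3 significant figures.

232 Hz

ω₀ = 1/√(LC) = 1/√(0.524 × 8.97e-07) = 1459 rad/s
f₀ = ω₀/(2π) = 232 Hz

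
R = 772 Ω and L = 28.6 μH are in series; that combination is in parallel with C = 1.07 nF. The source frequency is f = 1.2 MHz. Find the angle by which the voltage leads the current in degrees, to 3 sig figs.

-81.2°

ω = 2πf = 7.54e+06 rad/s
X_L = ωL = 216 Ω
X_C = 1/(ωC) = 124 Ω
Branch 1 (R+jX_L): Z₁ = 772 + j216 Ω, |Z₁| = 802 Ω
Branch 2 (−jX_C): Z₂ = −j124 Ω
Parallel: Z = Z₁Z₂/(Z₁+Z₂), |Z| = 128 Ω, ∠Z = -81.2°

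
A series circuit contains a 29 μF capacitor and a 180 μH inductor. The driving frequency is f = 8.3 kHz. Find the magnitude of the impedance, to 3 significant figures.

8.73 Ω

ω = 2πf = 52150 rad/s
X_L = ωL = 9.39 Ω
X_C = 1/(ωC) = 0.661 Ω
Net reactance X = X_L − X_C = 8.73 Ω
Z = j8.73 Ω
|Z| = √(0² + 8.73²) = 8.73 Ω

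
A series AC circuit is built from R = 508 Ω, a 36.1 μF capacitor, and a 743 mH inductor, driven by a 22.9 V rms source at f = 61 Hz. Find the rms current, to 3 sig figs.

ω = 2πf = 383.3 rad/s
X_L = ωL = 285 Ω
X_C = 1/(ωC) = 72.3 Ω
Net reactance X = X_L − X_C = 212 Ω
Z = 508 + j212 Ω
|Z| = √(508² + 212²) = 551 Ω
I = V/|Z| = 22.9/551 = 41.6 mA

41.6 mA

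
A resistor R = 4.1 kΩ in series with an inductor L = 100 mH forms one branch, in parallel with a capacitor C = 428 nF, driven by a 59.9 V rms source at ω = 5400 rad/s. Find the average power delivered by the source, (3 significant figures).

X_L = ωL = 540 Ω
X_C = 1/(ωC) = 433 Ω
Branch 1 (R+jX_L): Z₁ = 4100 + j540 Ω, |Z₁| = 4140 Ω
Branch 2 (−jX_C): Z₂ = −j433 Ω
Parallel: Z = Z₁Z₂/(Z₁+Z₂), |Z| = 436 Ω, ∠Z = -84.0°
I = V/|Z| = 137 mA
P = VI cos φ = 59.9 × 0.137 × cos(-84.0°) = 860 mW

860 mW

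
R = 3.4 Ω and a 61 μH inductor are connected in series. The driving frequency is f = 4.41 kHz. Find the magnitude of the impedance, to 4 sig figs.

ω = 2πf = 27710 rad/s
X_L = ωL = 1.690 Ω
Z = 3.400 + j1.690 Ω
|Z| = √(3.400² + 1.690²) = 3.797 Ω

3.797 Ω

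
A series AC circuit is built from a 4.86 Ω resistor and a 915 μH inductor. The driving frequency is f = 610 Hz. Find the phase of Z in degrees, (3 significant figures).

35.8°

ω = 2πf = 3833 rad/s
X_L = ωL = 3.51 Ω
Z = 4.86 + j3.51 Ω
|Z| = √(4.86² + 3.51²) = 5.99 Ω
∠Z = arctan(3.51/4.86) = 35.8°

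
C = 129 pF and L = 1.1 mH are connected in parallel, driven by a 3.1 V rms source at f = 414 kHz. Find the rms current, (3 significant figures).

43.2 μA

ω = 2πf = 2.601e+06 rad/s
X_L = ωL = 2860 Ω
X_C = 1/(ωC) = 2980 Ω
Parallel: admittances add. Y = 1/(jωL) + jωC
Y = (0 − j1.39e-05) S
|Y| = 1.39e-05 S → |Z| = 1/|Y| = 71800 Ω, ∠Z = −∠Y = 90.0°
I = V/|Z| = 3.1/71800 = 43.2 μA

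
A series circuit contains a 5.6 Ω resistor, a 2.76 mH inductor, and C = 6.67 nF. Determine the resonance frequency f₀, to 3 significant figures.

37.1 kHz

ω₀ = 1/√(LC) = 1/√(0.00276 × 6.67e-09) = 233100 rad/s
f₀ = ω₀/(2π) = 37.1 kHz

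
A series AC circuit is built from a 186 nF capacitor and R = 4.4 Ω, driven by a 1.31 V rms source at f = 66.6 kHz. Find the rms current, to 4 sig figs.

96.46 mA

ω = 2πf = 418500 rad/s
X_C = 1/(ωC) = 12.85 Ω
Z = 4.400 − j12.85 Ω
|Z| = √(4.400² + 12.85²) = 13.58 Ω
I = V/|Z| = 1.31/13.58 = 96.46 mA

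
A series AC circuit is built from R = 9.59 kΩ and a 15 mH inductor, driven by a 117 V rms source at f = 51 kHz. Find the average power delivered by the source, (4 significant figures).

1.141 W

ω = 2πf = 320400 rad/s
X_L = ωL = 4807 Ω
Z = 9590 + j4807 Ω
|Z| = √(9590² + 4807²) = 10730 Ω
∠Z = arctan(4807/9590) = 26.62°
I = V/|Z| = 10.91 mA
P = VI cos φ = 117 × 0.01091 × cos(26.62°) = 1.141 W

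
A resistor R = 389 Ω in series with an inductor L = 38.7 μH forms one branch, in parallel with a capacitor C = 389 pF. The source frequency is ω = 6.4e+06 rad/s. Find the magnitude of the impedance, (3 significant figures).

X_L = ωL = 248 Ω
X_C = 1/(ωC) = 402 Ω
Branch 1 (R+jX_L): Z₁ = 389 + j248 Ω, |Z₁| = 461 Ω
Branch 2 (−jX_C): Z₂ = −j402 Ω
Parallel: Z = Z₁Z₂/(Z₁+Z₂), |Z| = 443 Ω, ∠Z = -35.9°

443 Ω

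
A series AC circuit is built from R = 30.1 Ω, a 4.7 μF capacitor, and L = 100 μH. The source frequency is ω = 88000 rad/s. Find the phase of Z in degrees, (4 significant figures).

X_L = ωL = 8.800 Ω
X_C = 1/(ωC) = 2.418 Ω
Net reactance X = X_L − X_C = 6.382 Ω
Z = 30.10 + j6.382 Ω
|Z| = √(30.10² + 6.382²) = 30.77 Ω
∠Z = arctan(6.382/30.10) = 11.97°

11.97°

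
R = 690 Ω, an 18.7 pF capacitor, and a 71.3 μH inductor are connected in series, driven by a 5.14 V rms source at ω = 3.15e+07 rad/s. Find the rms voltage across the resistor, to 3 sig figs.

4.02 V

X_L = ωL = 2250 Ω
X_C = 1/(ωC) = 1700 Ω
Net reactance X = X_L − X_C = 548 Ω
Z = 690 + j548 Ω
|Z| = √(690² + 548²) = 881 Ω
I = V/|Z| = 5.83 mA
V_R = I·|Z_R| = 0.00583 × 690 = 4.02 V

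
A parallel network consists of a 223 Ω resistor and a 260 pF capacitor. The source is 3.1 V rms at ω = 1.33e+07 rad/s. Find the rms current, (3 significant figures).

X_C = 1/(ωC) = 289 Ω
Parallel: admittances add. Y = 1/R + jωC
Y = (0.00448 + j0.00346) S
|Y| = 0.00566 S → |Z| = 1/|Y| = 177 Ω, ∠Z = −∠Y = -37.6°
I = V/|Z| = 3.1/177 = 17.6 mA

17.6 mA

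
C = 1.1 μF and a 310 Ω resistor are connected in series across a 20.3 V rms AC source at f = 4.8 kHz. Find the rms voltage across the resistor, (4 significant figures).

20.20 V

ω = 2πf = 30160 rad/s
X_C = 1/(ωC) = 30.14 Ω
Z = 310.0 − j30.14 Ω
|Z| = √(310.0² + 30.14²) = 311.5 Ω
I = V/|Z| = 65.18 mA
V_R = I·|Z_R| = 0.06518 × 310.0 = 20.20 V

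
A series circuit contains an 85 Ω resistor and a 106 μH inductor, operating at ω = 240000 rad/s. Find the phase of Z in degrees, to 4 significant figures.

16.66°

X_L = ωL = 25.44 Ω
Z = 85.00 + j25.44 Ω
|Z| = √(85.00² + 25.44²) = 88.73 Ω
∠Z = arctan(25.44/85.00) = 16.66°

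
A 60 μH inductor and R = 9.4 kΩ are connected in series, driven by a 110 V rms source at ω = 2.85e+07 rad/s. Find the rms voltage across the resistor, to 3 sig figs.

X_L = ωL = 1710 Ω
Z = 9400 + j1710 Ω
|Z| = √(9400² + 1710²) = 9550 Ω
I = V/|Z| = 11.5 mA
V_R = I·|Z_R| = 0.0115 × 9400 = 108 V

108 V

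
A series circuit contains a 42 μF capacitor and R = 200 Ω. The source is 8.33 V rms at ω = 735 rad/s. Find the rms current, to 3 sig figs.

41.1 mA

X_C = 1/(ωC) = 32.4 Ω
Z = 200 − j32.4 Ω
|Z| = √(200² + 32.4²) = 203 Ω
I = V/|Z| = 8.33/203 = 41.1 mA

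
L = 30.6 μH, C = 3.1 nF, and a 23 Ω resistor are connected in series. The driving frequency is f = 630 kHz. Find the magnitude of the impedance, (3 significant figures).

45.8 Ω

ω = 2πf = 3.958e+06 rad/s
X_L = ωL = 121 Ω
X_C = 1/(ωC) = 81.5 Ω
Net reactance X = X_L − X_C = 39.6 Ω
Z = 23.0 + j39.6 Ω
|Z| = √(23.0² + 39.6²) = 45.8 Ω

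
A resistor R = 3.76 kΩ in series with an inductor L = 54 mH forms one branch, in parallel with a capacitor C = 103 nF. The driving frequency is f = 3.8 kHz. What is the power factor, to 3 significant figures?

0.0996

ω = 2πf = 23880 rad/s
X_L = ωL = 1290 Ω
X_C = 1/(ωC) = 407 Ω
Branch 1 (R+jX_L): Z₁ = 3760 + j1290 Ω, |Z₁| = 3970 Ω
Branch 2 (−jX_C): Z₂ = −j407 Ω
Parallel: Z = Z₁Z₂/(Z₁+Z₂), |Z| = 418 Ω, ∠Z = -84.3°
cos φ = cos(-84.3°) = 0.0996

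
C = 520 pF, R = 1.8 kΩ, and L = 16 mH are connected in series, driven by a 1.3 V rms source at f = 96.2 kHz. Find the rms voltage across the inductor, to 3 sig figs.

1.87 V

ω = 2πf = 604400 rad/s
X_L = ωL = 9670 Ω
X_C = 1/(ωC) = 3180 Ω
Net reactance X = X_L − X_C = 6490 Ω
Z = 1800 + j6490 Ω
|Z| = √(1800² + 6490²) = 6730 Ω
I = V/|Z| = 193 μA
V_L = I·|Z_L| = 0.000193 × 9670 = 1.87 V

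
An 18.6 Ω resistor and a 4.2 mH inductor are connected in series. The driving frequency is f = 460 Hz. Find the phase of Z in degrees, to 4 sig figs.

ω = 2πf = 2890 rad/s
X_L = ωL = 12.14 Ω
Z = 18.60 + j12.14 Ω
|Z| = √(18.60² + 12.14²) = 22.21 Ω
∠Z = arctan(12.14/18.60) = 33.13°

33.13°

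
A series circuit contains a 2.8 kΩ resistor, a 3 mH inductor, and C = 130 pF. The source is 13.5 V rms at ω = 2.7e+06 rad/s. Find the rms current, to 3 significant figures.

2.27 mA

X_L = ωL = 8100 Ω
X_C = 1/(ωC) = 2850 Ω
Net reactance X = X_L − X_C = 5250 Ω
Z = 2800 + j5250 Ω
|Z| = √(2800² + 5250²) = 5950 Ω
I = V/|Z| = 13.5/5950 = 2.27 mA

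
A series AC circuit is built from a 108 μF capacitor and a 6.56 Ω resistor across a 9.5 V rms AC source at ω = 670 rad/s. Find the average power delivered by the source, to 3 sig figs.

2.53 W

X_C = 1/(ωC) = 13.8 Ω
Z = 6.56 − j13.8 Ω
|Z| = √(6.56² + 13.8²) = 15.3 Ω
∠Z = arctan(-13.8/6.56) = -64.6°
I = V/|Z| = 621 mA
P = VI cos φ = 9.5 × 0.621 × cos(-64.6°) = 2.53 W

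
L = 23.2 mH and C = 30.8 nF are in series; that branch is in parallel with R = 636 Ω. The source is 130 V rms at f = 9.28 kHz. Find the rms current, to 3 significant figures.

ω = 2πf = 58310 rad/s
X_L = ωL = 1350 Ω
X_C = 1/(ωC) = 557 Ω
Branch 1: Z₁ = R = 636 Ω
Branch 2 (series LC): Z₂ = j(X_L − X_C) = j796 Ω
Parallel: Z = Z₁Z₂/(Z₁+Z₂), |Z| = 497 Ω, ∠Z = 38.6°
I = V/|Z| = 130/497 = 262 mA

262 mA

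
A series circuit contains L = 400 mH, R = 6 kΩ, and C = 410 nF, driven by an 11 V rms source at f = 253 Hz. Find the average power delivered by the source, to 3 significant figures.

19.7 mW

ω = 2πf = 1590 rad/s
X_L = ωL = 636 Ω
X_C = 1/(ωC) = 1530 Ω
Net reactance X = X_L − X_C = -898 Ω
Z = 6000 − j898 Ω
|Z| = √(6000² + 898²) = 6070 Ω
∠Z = arctan(-898/6000) = -8.52°
I = V/|Z| = 1.81 mA
P = VI cos φ = 11 × 0.00181 × cos(-8.52°) = 19.7 mW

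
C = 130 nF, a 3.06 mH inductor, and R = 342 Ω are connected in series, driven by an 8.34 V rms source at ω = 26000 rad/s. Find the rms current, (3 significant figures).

X_L = ωL = 79.6 Ω
X_C = 1/(ωC) = 296 Ω
Net reactance X = X_L − X_C = -216 Ω
Z = 342 − j216 Ω
|Z| = √(342² + 216²) = 405 Ω
I = V/|Z| = 8.34/405 = 20.6 mA

20.6 mA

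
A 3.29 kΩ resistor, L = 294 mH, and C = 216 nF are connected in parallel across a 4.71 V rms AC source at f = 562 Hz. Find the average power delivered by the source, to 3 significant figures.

ω = 2πf = 3531 rad/s
X_L = ωL = 1040 Ω
X_C = 1/(ωC) = 1310 Ω
Parallel: admittances add. Y = 1/R + 1/(jωL) + jωC
Y = (0.000304 − j0.000201) S
|Y| = 0.000364 S → |Z| = 1/|Y| = 2750 Ω, ∠Z = −∠Y = 33.4°
I = V/|Z| = 1.72 mA
P = VI cos φ = 4.71 × 0.00172 × cos(33.4°) = 6.74 mW

6.74 mW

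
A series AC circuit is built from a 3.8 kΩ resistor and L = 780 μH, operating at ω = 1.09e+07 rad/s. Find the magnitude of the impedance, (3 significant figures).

X_L = ωL = 8500 Ω
Z = 3800 + j8500 Ω
|Z| = √(3800² + 8500²) = 9310 Ω

9310 Ω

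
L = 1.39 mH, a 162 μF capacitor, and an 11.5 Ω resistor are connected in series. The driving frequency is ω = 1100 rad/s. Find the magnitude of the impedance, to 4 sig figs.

X_L = ωL = 1.529 Ω
X_C = 1/(ωC) = 5.612 Ω
Net reactance X = X_L − X_C = -4.083 Ω
Z = 11.50 − j4.083 Ω
|Z| = √(11.50² + 4.083²) = 12.20 Ω

12.20 Ω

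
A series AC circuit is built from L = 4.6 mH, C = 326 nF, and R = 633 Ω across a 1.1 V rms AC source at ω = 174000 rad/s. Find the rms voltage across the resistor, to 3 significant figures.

0.692 V

X_L = ωL = 800 Ω
X_C = 1/(ωC) = 17.6 Ω
Net reactance X = X_L − X_C = 783 Ω
Z = 633 + j783 Ω
|Z| = √(633² + 783²) = 1010 Ω
I = V/|Z| = 1.09 mA
V_R = I·|Z_R| = 0.00109 × 633 = 0.692 V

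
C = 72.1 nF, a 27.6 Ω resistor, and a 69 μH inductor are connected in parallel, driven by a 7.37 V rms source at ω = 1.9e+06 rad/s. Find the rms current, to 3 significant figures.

990 mA

X_L = ωL = 131 Ω
X_C = 1/(ωC) = 7.30 Ω
Parallel: admittances add. Y = 1/R + 1/(jωL) + jωC
Y = (0.0362 + j0.129) S
|Y| = 0.134 S → |Z| = 1/|Y| = 7.44 Ω, ∠Z = −∠Y = -74.4°
I = V/|Z| = 7.37/7.44 = 990 mA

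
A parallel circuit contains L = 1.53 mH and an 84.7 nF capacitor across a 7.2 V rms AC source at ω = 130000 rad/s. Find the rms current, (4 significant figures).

X_L = ωL = 198.9 Ω
X_C = 1/(ωC) = 90.82 Ω
Parallel: admittances add. Y = 1/(jωL) + jωC
Y = (0 + j0.005983) S
|Y| = 0.005983 S → |Z| = 1/|Y| = 167.1 Ω, ∠Z = −∠Y = -90.00°
I = V/|Z| = 7.2/167.1 = 43.08 mA

43.08 mA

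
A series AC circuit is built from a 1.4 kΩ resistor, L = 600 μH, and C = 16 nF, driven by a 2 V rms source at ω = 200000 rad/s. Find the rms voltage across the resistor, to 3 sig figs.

X_L = ωL = 120 Ω
X_C = 1/(ωC) = 312 Ω
Net reactance X = X_L − X_C = -192 Ω
Z = 1400 − j192 Ω
|Z| = √(1400² + 192²) = 1410 Ω
I = V/|Z| = 1.42 mA
V_R = I·|Z_R| = 0.00142 × 1400 = 1.98 V

1.98 V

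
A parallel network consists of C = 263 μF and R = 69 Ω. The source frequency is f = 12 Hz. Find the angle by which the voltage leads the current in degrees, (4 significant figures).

ω = 2πf = 75.40 rad/s
X_C = 1/(ωC) = 50.43 Ω
Parallel: admittances add. Y = 1/R + jωC
Y = (0.01449 + j0.01983) S
|Y| = 0.02456 S → |Z| = 1/|Y| = 40.71 Ω, ∠Z = −∠Y = -53.84°

-53.84°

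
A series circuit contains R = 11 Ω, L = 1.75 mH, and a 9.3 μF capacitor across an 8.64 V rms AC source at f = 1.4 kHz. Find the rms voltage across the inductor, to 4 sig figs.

11.62 V

ω = 2πf = 8796 rad/s
X_L = ωL = 15.39 Ω
X_C = 1/(ωC) = 12.22 Ω
Net reactance X = X_L − X_C = 3.170 Ω
Z = 11.00 + j3.170 Ω
|Z| = √(11.00² + 3.170²) = 11.45 Ω
I = V/|Z| = 754.7 mA
V_L = I·|Z_L| = 0.7547 × 15.39 = 11.62 V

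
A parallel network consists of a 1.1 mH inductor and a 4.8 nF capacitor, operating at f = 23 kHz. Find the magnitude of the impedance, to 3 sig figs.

ω = 2πf = 144500 rad/s
X_L = ωL = 159 Ω
X_C = 1/(ωC) = 1440 Ω
Parallel: admittances add. Y = 1/(jωL) + jωC
Y = (0 − j0.00560) S
|Y| = 0.00560 S → |Z| = 1/|Y| = 179 Ω, ∠Z = −∠Y = 90.0°

179 Ω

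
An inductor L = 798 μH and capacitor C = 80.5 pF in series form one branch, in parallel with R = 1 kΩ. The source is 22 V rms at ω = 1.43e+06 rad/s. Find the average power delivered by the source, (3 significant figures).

X_L = ωL = 1140 Ω
X_C = 1/(ωC) = 8690 Ω
Branch 1: Z₁ = R = 1000 Ω
Branch 2 (series LC): Z₂ = j(X_L − X_C) = −j7550 Ω
Parallel: Z = Z₁Z₂/(Z₁+Z₂), |Z| = 991 Ω, ∠Z = -7.55°
I = V/|Z| = 22.2 mA
P = VI cos φ = 22 × 0.0222 × cos(-7.55°) = 484 mW

484 mW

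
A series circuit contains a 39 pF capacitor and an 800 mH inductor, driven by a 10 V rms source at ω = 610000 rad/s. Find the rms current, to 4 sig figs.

22.42 μA

X_L = ωL = 488000 Ω
X_C = 1/(ωC) = 42030 Ω
Net reactance X = X_L − X_C = 446000 Ω
Z = j446000 Ω
|Z| = √(0² + 446000²) = 446000 Ω
I = V/|Z| = 10/446000 = 22.42 μA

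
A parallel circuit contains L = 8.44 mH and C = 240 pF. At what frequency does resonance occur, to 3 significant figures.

ω₀ = 1/√(LC) = 1/√(0.00844 × 2.4e-10) = 702600 rad/s
f₀ = ω₀/(2π) = 112 kHz

112 kHz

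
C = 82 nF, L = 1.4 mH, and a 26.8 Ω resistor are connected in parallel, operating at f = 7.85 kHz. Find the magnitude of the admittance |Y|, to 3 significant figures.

ω = 2πf = 49320 rad/s
X_L = ωL = 69.1 Ω
X_C = 1/(ωC) = 247 Ω
Parallel: admittances add. Y = 1/R + 1/(jωL) + jωC
Y = (0.0373 − j0.0104) S
|Y| = 0.0387 S → |Z| = 1/|Y| = 25.8 Ω, ∠Z = −∠Y = 15.6°

38.7 mS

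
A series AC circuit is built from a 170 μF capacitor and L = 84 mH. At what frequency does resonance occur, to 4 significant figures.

ω₀ = 1/√(LC) = 1/√(0.084 × 0.00017) = 264.6 rad/s
f₀ = ω₀/(2π) = 42.12 Hz

42.12 Hz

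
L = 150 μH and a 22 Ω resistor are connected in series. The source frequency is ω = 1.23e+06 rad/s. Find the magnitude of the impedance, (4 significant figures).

X_L = ωL = 184.5 Ω
Z = 22.00 + j184.5 Ω
|Z| = √(22.00² + 184.5²) = 185.8 Ω

185.8 Ω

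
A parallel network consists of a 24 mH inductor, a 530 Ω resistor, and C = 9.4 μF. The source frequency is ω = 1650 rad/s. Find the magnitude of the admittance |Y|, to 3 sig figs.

9.92 mS

X_L = ωL = 39.6 Ω
X_C = 1/(ωC) = 64.5 Ω
Parallel: admittances add. Y = 1/R + 1/(jωL) + jωC
Y = (0.00189 − j0.00974) S
|Y| = 0.00992 S → |Z| = 1/|Y| = 101 Ω, ∠Z = −∠Y = 79.0°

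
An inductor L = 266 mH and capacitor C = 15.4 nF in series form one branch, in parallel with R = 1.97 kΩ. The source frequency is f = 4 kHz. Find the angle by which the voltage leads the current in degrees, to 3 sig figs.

25.7°

ω = 2πf = 25130 rad/s
X_L = ωL = 6690 Ω
X_C = 1/(ωC) = 2580 Ω
Branch 1: Z₁ = R = 1970 Ω
Branch 2 (series LC): Z₂ = j(X_L − X_C) = j4100 Ω
Parallel: Z = Z₁Z₂/(Z₁+Z₂), |Z| = 1780 Ω, ∠Z = 25.7°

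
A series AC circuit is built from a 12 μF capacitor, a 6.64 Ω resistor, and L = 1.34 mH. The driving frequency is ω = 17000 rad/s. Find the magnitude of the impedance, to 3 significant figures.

19.1 Ω

X_L = ωL = 22.8 Ω
X_C = 1/(ωC) = 4.90 Ω
Net reactance X = X_L − X_C = 17.9 Ω
Z = 6.64 + j17.9 Ω
|Z| = √(6.64² + 17.9²) = 19.1 Ω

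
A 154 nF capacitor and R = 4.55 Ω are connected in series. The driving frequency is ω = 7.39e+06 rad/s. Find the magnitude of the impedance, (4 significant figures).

X_C = 1/(ωC) = 0.8787 Ω
Z = 4.550 − j0.8787 Ω
|Z| = √(4.550² + 0.8787²) = 4.634 Ω

4.634 Ω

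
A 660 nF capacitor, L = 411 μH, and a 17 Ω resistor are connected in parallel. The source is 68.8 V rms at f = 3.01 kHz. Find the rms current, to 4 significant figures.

ω = 2πf = 18910 rad/s
X_L = ωL = 7.773 Ω
X_C = 1/(ωC) = 80.11 Ω
Parallel: admittances add. Y = 1/R + 1/(jωL) + jωC
Y = (0.05882 − j0.1162) S
|Y| = 0.1302 S → |Z| = 1/|Y| = 7.680 Ω, ∠Z = −∠Y = 63.14°
I = V/|Z| = 68.8/7.680 = 8.959 A

8.959 A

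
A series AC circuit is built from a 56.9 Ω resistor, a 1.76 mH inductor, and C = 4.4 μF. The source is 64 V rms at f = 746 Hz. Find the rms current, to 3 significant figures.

918 mA

ω = 2πf = 4687 rad/s
X_L = ωL = 8.25 Ω
X_C = 1/(ωC) = 48.5 Ω
Net reactance X = X_L − X_C = -40.2 Ω
Z = 56.9 − j40.2 Ω
|Z| = √(56.9² + 40.2²) = 69.7 Ω
I = V/|Z| = 64/69.7 = 918 mA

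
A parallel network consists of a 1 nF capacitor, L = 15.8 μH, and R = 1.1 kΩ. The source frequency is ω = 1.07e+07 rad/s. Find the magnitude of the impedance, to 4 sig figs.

205.3 Ω

X_L = ωL = 169.1 Ω
X_C = 1/(ωC) = 93.46 Ω
Parallel: admittances add. Y = 1/R + 1/(jωL) + jωC
Y = (0.0009091 + j0.004785) S
|Y| = 0.004871 S → |Z| = 1/|Y| = 205.3 Ω, ∠Z = −∠Y = -79.24°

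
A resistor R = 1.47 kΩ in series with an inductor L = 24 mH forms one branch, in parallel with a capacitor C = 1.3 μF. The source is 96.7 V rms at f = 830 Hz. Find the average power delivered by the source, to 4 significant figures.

ω = 2πf = 5215 rad/s
X_L = ωL = 125.2 Ω
X_C = 1/(ωC) = 147.5 Ω
Branch 1 (R+jX_L): Z₁ = 1470 + j125.2 Ω, |Z₁| = 1475 Ω
Branch 2 (−jX_C): Z₂ = −j147.5 Ω
Parallel: Z = Z₁Z₂/(Z₁+Z₂), |Z| = 148.0 Ω, ∠Z = -84.26°
I = V/|Z| = 653.3 mA
P = VI cos φ = 96.7 × 0.6533 × cos(-84.26°) = 6.315 W

6.315 W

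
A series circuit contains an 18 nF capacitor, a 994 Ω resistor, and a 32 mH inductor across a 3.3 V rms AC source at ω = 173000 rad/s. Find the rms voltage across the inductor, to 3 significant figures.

X_L = ωL = 5540 Ω
X_C = 1/(ωC) = 321 Ω
Net reactance X = X_L − X_C = 5210 Ω
Z = 994 + j5210 Ω
|Z| = √(994² + 5210²) = 5310 Ω
I = V/|Z| = 622 μA
V_L = I·|Z_L| = 0.000622 × 5540 = 3.44 V

3.44 V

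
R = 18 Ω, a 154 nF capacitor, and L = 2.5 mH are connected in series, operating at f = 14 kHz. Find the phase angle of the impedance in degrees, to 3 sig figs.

83.0°

ω = 2πf = 87960 rad/s
X_L = ωL = 220 Ω
X_C = 1/(ωC) = 73.8 Ω
Net reactance X = X_L − X_C = 146 Ω
Z = 18.0 + j146 Ω
|Z| = √(18.0² + 146²) = 147 Ω
∠Z = arctan(146/18.0) = 83.0°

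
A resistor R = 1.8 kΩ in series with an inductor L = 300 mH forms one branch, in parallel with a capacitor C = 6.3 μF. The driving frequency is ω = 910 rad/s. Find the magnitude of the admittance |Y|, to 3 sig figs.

5.68 mS

X_L = ωL = 273 Ω
X_C = 1/(ωC) = 174 Ω
Branch 1 (R+jX_L): Z₁ = 1800 + j273 Ω, |Z₁| = 1820 Ω
Branch 2 (−jX_C): Z₂ = −j174 Ω
Parallel: Z = Z₁Z₂/(Z₁+Z₂), |Z| = 176 Ω, ∠Z = -84.5°
|Y| = 1/|Z| = 5.68 mS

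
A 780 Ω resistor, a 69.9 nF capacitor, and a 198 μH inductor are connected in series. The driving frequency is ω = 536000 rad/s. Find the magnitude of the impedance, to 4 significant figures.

784.0 Ω

X_L = ωL = 106.1 Ω
X_C = 1/(ωC) = 26.69 Ω
Net reactance X = X_L − X_C = 79.44 Ω
Z = 780.0 + j79.44 Ω
|Z| = √(780.0² + 79.44²) = 784.0 Ω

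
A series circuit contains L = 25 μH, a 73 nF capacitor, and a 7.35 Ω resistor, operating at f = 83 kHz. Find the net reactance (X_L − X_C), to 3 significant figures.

ω = 2πf = 521500 rad/s
X_L = ωL = 13.0 Ω
X_C = 1/(ωC) = 26.3 Ω
X = 13.0 − 26.3 = -13.2 Ω

-13.2 Ω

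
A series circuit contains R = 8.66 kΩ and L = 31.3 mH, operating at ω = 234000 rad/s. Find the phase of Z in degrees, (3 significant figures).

X_L = ωL = 7320 Ω
Z = 8660 + j7320 Ω
|Z| = √(8660² + 7320²) = 11300 Ω
∠Z = arctan(7320/8660) = 40.2°

40.2°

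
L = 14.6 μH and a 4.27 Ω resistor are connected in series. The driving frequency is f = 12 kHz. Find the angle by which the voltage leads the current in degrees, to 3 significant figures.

ω = 2πf = 75400 rad/s
X_L = ωL = 1.10 Ω
Z = 4.27 + j1.10 Ω
|Z| = √(4.27² + 1.10²) = 4.41 Ω
∠Z = arctan(1.10/4.27) = 14.5°

14.5°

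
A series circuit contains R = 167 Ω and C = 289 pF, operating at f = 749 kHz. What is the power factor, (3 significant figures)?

ω = 2πf = 4.706e+06 rad/s
X_C = 1/(ωC) = 735 Ω
Z = 167 − j735 Ω
|Z| = √(167² + 735²) = 754 Ω
∠Z = arctan(-735/167) = -77.2°
cos φ = cos(-77.2°) = 0.221

0.221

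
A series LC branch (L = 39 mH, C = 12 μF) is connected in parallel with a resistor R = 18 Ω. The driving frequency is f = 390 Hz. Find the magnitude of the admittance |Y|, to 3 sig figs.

ω = 2πf = 2450 rad/s
X_L = ωL = 95.6 Ω
X_C = 1/(ωC) = 34.0 Ω
Branch 1: Z₁ = R = 18.0 Ω
Branch 2 (series LC): Z₂ = j(X_L − X_C) = j61.6 Ω
Parallel: Z = Z₁Z₂/(Z₁+Z₂), |Z| = 17.3 Ω, ∠Z = 16.3°
|Y| = 1/|Z| = 57.9 mS

57.9 mS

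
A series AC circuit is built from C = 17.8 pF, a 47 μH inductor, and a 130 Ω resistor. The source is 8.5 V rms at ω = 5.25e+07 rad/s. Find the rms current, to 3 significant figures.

6.06 mA

X_L = ωL = 2470 Ω
X_C = 1/(ωC) = 1070 Ω
Net reactance X = X_L − X_C = 1400 Ω
Z = 130 + j1400 Ω
|Z| = √(130² + 1400²) = 1400 Ω
I = V/|Z| = 8.5/1400 = 6.06 mA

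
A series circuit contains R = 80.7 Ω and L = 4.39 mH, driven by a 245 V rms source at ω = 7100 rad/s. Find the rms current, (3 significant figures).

X_L = ωL = 31.2 Ω
Z = 80.7 + j31.2 Ω
|Z| = √(80.7² + 31.2²) = 86.5 Ω
I = V/|Z| = 245/86.5 = 2.83 A

2.83 A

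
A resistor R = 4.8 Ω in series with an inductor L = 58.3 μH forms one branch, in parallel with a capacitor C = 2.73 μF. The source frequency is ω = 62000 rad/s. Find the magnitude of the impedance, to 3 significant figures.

X_L = ωL = 3.61 Ω
X_C = 1/(ωC) = 5.91 Ω
Branch 1 (R+jX_L): Z₁ = 4.80 + j3.61 Ω, |Z₁| = 6.01 Ω
Branch 2 (−jX_C): Z₂ = −j5.91 Ω
Parallel: Z = Z₁Z₂/(Z₁+Z₂), |Z| = 6.67 Ω, ∠Z = -27.5°

6.67 Ω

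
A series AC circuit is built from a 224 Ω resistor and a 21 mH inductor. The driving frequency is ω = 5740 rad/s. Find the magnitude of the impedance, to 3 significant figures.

X_L = ωL = 121 Ω
Z = 224 + j121 Ω
|Z| = √(224² + 121²) = 254 Ω

254 Ω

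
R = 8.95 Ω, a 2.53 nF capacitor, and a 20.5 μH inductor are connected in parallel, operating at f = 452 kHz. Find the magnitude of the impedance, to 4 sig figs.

ω = 2πf = 2.84e+06 rad/s
X_L = ωL = 58.22 Ω
X_C = 1/(ωC) = 139.2 Ω
Parallel: admittances add. Y = 1/R + 1/(jωL) + jωC
Y = (0.1117 − j0.009991) S
|Y| = 0.1122 S → |Z| = 1/|Y| = 8.914 Ω, ∠Z = −∠Y = 5.110°

8.914 Ω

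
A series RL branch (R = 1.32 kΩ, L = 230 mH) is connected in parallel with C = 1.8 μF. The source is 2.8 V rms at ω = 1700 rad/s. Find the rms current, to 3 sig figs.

8.22 mA

X_L = ωL = 391 Ω
X_C = 1/(ωC) = 327 Ω
Branch 1 (R+jX_L): Z₁ = 1320 + j391 Ω, |Z₁| = 1380 Ω
Branch 2 (−jX_C): Z₂ = −j327 Ω
Parallel: Z = Z₁Z₂/(Z₁+Z₂), |Z| = 340 Ω, ∠Z = -76.3°
I = V/|Z| = 2.8/340 = 8.22 mA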